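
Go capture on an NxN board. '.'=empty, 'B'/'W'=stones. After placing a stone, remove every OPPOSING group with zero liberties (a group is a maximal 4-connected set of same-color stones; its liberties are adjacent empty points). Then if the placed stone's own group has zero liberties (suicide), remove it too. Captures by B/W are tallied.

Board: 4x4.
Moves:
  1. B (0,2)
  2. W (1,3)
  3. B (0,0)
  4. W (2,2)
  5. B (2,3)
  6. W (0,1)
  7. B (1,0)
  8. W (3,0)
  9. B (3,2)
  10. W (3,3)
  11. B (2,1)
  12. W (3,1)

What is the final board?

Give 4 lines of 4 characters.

Move 1: B@(0,2) -> caps B=0 W=0
Move 2: W@(1,3) -> caps B=0 W=0
Move 3: B@(0,0) -> caps B=0 W=0
Move 4: W@(2,2) -> caps B=0 W=0
Move 5: B@(2,3) -> caps B=0 W=0
Move 6: W@(0,1) -> caps B=0 W=0
Move 7: B@(1,0) -> caps B=0 W=0
Move 8: W@(3,0) -> caps B=0 W=0
Move 9: B@(3,2) -> caps B=0 W=0
Move 10: W@(3,3) -> caps B=0 W=1
Move 11: B@(2,1) -> caps B=0 W=1
Move 12: W@(3,1) -> caps B=0 W=2

Answer: BWB.
B..W
.BW.
WW.W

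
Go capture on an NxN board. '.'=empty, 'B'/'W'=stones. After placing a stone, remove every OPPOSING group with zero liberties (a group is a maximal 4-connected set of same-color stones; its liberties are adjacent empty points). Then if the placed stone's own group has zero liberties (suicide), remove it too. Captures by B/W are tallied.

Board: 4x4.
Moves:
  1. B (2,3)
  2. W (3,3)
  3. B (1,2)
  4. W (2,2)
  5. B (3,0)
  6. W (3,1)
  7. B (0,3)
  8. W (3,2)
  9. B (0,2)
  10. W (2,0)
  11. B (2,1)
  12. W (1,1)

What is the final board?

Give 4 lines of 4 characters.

Answer: ..BB
.WB.
W.WB
.WWW

Derivation:
Move 1: B@(2,3) -> caps B=0 W=0
Move 2: W@(3,3) -> caps B=0 W=0
Move 3: B@(1,2) -> caps B=0 W=0
Move 4: W@(2,2) -> caps B=0 W=0
Move 5: B@(3,0) -> caps B=0 W=0
Move 6: W@(3,1) -> caps B=0 W=0
Move 7: B@(0,3) -> caps B=0 W=0
Move 8: W@(3,2) -> caps B=0 W=0
Move 9: B@(0,2) -> caps B=0 W=0
Move 10: W@(2,0) -> caps B=0 W=1
Move 11: B@(2,1) -> caps B=0 W=1
Move 12: W@(1,1) -> caps B=0 W=2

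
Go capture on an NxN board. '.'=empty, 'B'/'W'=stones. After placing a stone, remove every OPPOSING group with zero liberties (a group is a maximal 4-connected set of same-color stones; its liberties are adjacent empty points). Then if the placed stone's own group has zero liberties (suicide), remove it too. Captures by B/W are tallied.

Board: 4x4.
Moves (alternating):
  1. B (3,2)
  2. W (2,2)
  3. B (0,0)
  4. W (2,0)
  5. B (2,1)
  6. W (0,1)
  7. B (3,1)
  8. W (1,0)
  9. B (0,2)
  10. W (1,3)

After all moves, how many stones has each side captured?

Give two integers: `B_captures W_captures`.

Move 1: B@(3,2) -> caps B=0 W=0
Move 2: W@(2,2) -> caps B=0 W=0
Move 3: B@(0,0) -> caps B=0 W=0
Move 4: W@(2,0) -> caps B=0 W=0
Move 5: B@(2,1) -> caps B=0 W=0
Move 6: W@(0,1) -> caps B=0 W=0
Move 7: B@(3,1) -> caps B=0 W=0
Move 8: W@(1,0) -> caps B=0 W=1
Move 9: B@(0,2) -> caps B=0 W=1
Move 10: W@(1,3) -> caps B=0 W=1

Answer: 0 1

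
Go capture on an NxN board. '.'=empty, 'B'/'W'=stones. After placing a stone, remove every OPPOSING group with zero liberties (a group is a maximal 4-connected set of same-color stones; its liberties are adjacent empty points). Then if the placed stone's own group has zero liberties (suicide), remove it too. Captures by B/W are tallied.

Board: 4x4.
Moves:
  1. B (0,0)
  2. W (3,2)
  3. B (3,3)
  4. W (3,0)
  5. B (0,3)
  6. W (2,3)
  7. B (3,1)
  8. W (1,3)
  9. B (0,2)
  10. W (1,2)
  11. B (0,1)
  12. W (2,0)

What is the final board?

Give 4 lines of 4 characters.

Answer: BBBB
..WW
W..W
WBW.

Derivation:
Move 1: B@(0,0) -> caps B=0 W=0
Move 2: W@(3,2) -> caps B=0 W=0
Move 3: B@(3,3) -> caps B=0 W=0
Move 4: W@(3,0) -> caps B=0 W=0
Move 5: B@(0,3) -> caps B=0 W=0
Move 6: W@(2,3) -> caps B=0 W=1
Move 7: B@(3,1) -> caps B=0 W=1
Move 8: W@(1,3) -> caps B=0 W=1
Move 9: B@(0,2) -> caps B=0 W=1
Move 10: W@(1,2) -> caps B=0 W=1
Move 11: B@(0,1) -> caps B=0 W=1
Move 12: W@(2,0) -> caps B=0 W=1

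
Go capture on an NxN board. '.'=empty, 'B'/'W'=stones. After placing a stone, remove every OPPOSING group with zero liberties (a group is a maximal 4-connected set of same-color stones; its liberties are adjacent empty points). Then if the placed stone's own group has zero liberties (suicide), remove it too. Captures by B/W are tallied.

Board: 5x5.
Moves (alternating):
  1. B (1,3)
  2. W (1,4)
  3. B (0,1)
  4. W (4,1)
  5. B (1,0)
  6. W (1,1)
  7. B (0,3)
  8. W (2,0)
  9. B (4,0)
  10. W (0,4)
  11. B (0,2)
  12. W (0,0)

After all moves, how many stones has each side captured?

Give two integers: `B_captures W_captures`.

Answer: 0 1

Derivation:
Move 1: B@(1,3) -> caps B=0 W=0
Move 2: W@(1,4) -> caps B=0 W=0
Move 3: B@(0,1) -> caps B=0 W=0
Move 4: W@(4,1) -> caps B=0 W=0
Move 5: B@(1,0) -> caps B=0 W=0
Move 6: W@(1,1) -> caps B=0 W=0
Move 7: B@(0,3) -> caps B=0 W=0
Move 8: W@(2,0) -> caps B=0 W=0
Move 9: B@(4,0) -> caps B=0 W=0
Move 10: W@(0,4) -> caps B=0 W=0
Move 11: B@(0,2) -> caps B=0 W=0
Move 12: W@(0,0) -> caps B=0 W=1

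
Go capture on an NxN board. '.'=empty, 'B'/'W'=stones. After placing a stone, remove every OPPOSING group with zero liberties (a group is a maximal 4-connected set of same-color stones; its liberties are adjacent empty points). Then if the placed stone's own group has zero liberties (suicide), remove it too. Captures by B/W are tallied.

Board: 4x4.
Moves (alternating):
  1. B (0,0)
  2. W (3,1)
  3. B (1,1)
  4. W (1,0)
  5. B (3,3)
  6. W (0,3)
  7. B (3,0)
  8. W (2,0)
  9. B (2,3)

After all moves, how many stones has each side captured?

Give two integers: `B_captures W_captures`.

Answer: 0 1

Derivation:
Move 1: B@(0,0) -> caps B=0 W=0
Move 2: W@(3,1) -> caps B=0 W=0
Move 3: B@(1,1) -> caps B=0 W=0
Move 4: W@(1,0) -> caps B=0 W=0
Move 5: B@(3,3) -> caps B=0 W=0
Move 6: W@(0,3) -> caps B=0 W=0
Move 7: B@(3,0) -> caps B=0 W=0
Move 8: W@(2,0) -> caps B=0 W=1
Move 9: B@(2,3) -> caps B=0 W=1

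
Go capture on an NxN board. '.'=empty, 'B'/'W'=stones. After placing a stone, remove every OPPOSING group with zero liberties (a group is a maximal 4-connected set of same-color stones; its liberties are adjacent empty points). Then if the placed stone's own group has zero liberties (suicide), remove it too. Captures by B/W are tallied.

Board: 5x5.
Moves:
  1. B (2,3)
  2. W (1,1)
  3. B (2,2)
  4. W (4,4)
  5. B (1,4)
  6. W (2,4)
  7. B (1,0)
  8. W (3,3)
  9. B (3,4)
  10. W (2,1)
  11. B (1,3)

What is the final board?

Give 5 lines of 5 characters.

Move 1: B@(2,3) -> caps B=0 W=0
Move 2: W@(1,1) -> caps B=0 W=0
Move 3: B@(2,2) -> caps B=0 W=0
Move 4: W@(4,4) -> caps B=0 W=0
Move 5: B@(1,4) -> caps B=0 W=0
Move 6: W@(2,4) -> caps B=0 W=0
Move 7: B@(1,0) -> caps B=0 W=0
Move 8: W@(3,3) -> caps B=0 W=0
Move 9: B@(3,4) -> caps B=1 W=0
Move 10: W@(2,1) -> caps B=1 W=0
Move 11: B@(1,3) -> caps B=1 W=0

Answer: .....
BW.BB
.WBB.
...WB
....W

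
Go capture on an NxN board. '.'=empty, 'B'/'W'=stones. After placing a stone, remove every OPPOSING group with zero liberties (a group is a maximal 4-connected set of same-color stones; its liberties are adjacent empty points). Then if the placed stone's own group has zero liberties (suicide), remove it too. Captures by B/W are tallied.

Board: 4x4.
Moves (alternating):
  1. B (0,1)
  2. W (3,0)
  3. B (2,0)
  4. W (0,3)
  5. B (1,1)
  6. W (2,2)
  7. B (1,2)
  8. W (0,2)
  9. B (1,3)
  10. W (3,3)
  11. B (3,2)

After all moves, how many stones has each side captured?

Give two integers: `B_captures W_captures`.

Move 1: B@(0,1) -> caps B=0 W=0
Move 2: W@(3,0) -> caps B=0 W=0
Move 3: B@(2,0) -> caps B=0 W=0
Move 4: W@(0,3) -> caps B=0 W=0
Move 5: B@(1,1) -> caps B=0 W=0
Move 6: W@(2,2) -> caps B=0 W=0
Move 7: B@(1,2) -> caps B=0 W=0
Move 8: W@(0,2) -> caps B=0 W=0
Move 9: B@(1,3) -> caps B=2 W=0
Move 10: W@(3,3) -> caps B=2 W=0
Move 11: B@(3,2) -> caps B=2 W=0

Answer: 2 0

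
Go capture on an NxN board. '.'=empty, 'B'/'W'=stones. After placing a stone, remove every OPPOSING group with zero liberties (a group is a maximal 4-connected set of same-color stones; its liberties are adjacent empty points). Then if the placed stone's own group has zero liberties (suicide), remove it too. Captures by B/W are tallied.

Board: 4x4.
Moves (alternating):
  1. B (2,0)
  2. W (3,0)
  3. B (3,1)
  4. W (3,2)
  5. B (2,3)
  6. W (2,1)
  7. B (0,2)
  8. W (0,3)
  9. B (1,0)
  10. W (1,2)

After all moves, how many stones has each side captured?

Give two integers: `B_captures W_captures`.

Answer: 1 0

Derivation:
Move 1: B@(2,0) -> caps B=0 W=0
Move 2: W@(3,0) -> caps B=0 W=0
Move 3: B@(3,1) -> caps B=1 W=0
Move 4: W@(3,2) -> caps B=1 W=0
Move 5: B@(2,3) -> caps B=1 W=0
Move 6: W@(2,1) -> caps B=1 W=0
Move 7: B@(0,2) -> caps B=1 W=0
Move 8: W@(0,3) -> caps B=1 W=0
Move 9: B@(1,0) -> caps B=1 W=0
Move 10: W@(1,2) -> caps B=1 W=0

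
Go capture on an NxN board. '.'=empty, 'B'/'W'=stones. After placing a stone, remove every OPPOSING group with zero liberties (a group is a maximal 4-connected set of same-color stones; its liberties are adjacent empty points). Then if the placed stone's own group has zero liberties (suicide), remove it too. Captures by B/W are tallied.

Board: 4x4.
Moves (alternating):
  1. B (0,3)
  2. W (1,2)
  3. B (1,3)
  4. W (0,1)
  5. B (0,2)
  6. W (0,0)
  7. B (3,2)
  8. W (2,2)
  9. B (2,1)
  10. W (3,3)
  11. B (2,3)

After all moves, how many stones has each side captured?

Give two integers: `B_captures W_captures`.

Answer: 1 0

Derivation:
Move 1: B@(0,3) -> caps B=0 W=0
Move 2: W@(1,2) -> caps B=0 W=0
Move 3: B@(1,3) -> caps B=0 W=0
Move 4: W@(0,1) -> caps B=0 W=0
Move 5: B@(0,2) -> caps B=0 W=0
Move 6: W@(0,0) -> caps B=0 W=0
Move 7: B@(3,2) -> caps B=0 W=0
Move 8: W@(2,2) -> caps B=0 W=0
Move 9: B@(2,1) -> caps B=0 W=0
Move 10: W@(3,3) -> caps B=0 W=0
Move 11: B@(2,3) -> caps B=1 W=0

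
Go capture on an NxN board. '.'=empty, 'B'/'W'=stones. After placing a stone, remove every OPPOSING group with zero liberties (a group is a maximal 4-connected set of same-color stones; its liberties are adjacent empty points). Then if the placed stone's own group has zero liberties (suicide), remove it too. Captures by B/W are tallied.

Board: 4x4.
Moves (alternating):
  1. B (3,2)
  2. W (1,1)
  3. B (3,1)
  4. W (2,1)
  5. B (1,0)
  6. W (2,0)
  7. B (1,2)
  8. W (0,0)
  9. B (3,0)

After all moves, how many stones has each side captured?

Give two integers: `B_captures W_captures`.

Move 1: B@(3,2) -> caps B=0 W=0
Move 2: W@(1,1) -> caps B=0 W=0
Move 3: B@(3,1) -> caps B=0 W=0
Move 4: W@(2,1) -> caps B=0 W=0
Move 5: B@(1,0) -> caps B=0 W=0
Move 6: W@(2,0) -> caps B=0 W=0
Move 7: B@(1,2) -> caps B=0 W=0
Move 8: W@(0,0) -> caps B=0 W=1
Move 9: B@(3,0) -> caps B=0 W=1

Answer: 0 1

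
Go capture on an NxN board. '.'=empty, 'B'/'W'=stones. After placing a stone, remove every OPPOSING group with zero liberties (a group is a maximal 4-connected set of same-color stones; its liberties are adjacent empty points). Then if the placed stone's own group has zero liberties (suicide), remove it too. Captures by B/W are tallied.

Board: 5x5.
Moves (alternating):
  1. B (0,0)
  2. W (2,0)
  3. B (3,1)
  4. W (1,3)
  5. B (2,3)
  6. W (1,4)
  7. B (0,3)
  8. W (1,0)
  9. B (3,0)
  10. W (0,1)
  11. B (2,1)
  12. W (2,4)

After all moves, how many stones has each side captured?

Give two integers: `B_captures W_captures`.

Move 1: B@(0,0) -> caps B=0 W=0
Move 2: W@(2,0) -> caps B=0 W=0
Move 3: B@(3,1) -> caps B=0 W=0
Move 4: W@(1,3) -> caps B=0 W=0
Move 5: B@(2,3) -> caps B=0 W=0
Move 6: W@(1,4) -> caps B=0 W=0
Move 7: B@(0,3) -> caps B=0 W=0
Move 8: W@(1,0) -> caps B=0 W=0
Move 9: B@(3,0) -> caps B=0 W=0
Move 10: W@(0,1) -> caps B=0 W=1
Move 11: B@(2,1) -> caps B=0 W=1
Move 12: W@(2,4) -> caps B=0 W=1

Answer: 0 1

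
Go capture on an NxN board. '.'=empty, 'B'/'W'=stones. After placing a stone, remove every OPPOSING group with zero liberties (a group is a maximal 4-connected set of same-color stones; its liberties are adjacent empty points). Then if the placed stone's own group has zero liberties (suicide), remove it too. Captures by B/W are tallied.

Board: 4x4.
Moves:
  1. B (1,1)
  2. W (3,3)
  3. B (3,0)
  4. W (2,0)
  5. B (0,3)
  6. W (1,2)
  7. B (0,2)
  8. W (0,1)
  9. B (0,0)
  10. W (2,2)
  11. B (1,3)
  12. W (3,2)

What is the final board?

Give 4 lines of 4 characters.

Move 1: B@(1,1) -> caps B=0 W=0
Move 2: W@(3,3) -> caps B=0 W=0
Move 3: B@(3,0) -> caps B=0 W=0
Move 4: W@(2,0) -> caps B=0 W=0
Move 5: B@(0,3) -> caps B=0 W=0
Move 6: W@(1,2) -> caps B=0 W=0
Move 7: B@(0,2) -> caps B=0 W=0
Move 8: W@(0,1) -> caps B=0 W=0
Move 9: B@(0,0) -> caps B=1 W=0
Move 10: W@(2,2) -> caps B=1 W=0
Move 11: B@(1,3) -> caps B=1 W=0
Move 12: W@(3,2) -> caps B=1 W=0

Answer: B.BB
.BWB
W.W.
B.WW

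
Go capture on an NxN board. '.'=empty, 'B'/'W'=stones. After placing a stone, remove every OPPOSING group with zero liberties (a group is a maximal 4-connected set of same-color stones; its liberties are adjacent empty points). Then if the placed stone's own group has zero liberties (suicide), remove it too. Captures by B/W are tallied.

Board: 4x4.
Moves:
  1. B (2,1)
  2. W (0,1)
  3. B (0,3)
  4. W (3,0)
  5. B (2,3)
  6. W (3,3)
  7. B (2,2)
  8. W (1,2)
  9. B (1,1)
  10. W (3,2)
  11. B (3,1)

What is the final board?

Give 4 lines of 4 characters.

Move 1: B@(2,1) -> caps B=0 W=0
Move 2: W@(0,1) -> caps B=0 W=0
Move 3: B@(0,3) -> caps B=0 W=0
Move 4: W@(3,0) -> caps B=0 W=0
Move 5: B@(2,3) -> caps B=0 W=0
Move 6: W@(3,3) -> caps B=0 W=0
Move 7: B@(2,2) -> caps B=0 W=0
Move 8: W@(1,2) -> caps B=0 W=0
Move 9: B@(1,1) -> caps B=0 W=0
Move 10: W@(3,2) -> caps B=0 W=0
Move 11: B@(3,1) -> caps B=2 W=0

Answer: .W.B
.BW.
.BBB
WB..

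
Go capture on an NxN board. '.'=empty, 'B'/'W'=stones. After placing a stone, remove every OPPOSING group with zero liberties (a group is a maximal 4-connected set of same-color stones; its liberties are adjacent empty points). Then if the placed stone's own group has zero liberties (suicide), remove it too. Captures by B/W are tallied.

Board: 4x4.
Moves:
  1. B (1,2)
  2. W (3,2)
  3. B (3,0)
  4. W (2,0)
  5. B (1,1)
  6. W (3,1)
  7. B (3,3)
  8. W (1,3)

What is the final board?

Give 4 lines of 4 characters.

Answer: ....
.BBW
W...
.WWB

Derivation:
Move 1: B@(1,2) -> caps B=0 W=0
Move 2: W@(3,2) -> caps B=0 W=0
Move 3: B@(3,0) -> caps B=0 W=0
Move 4: W@(2,0) -> caps B=0 W=0
Move 5: B@(1,1) -> caps B=0 W=0
Move 6: W@(3,1) -> caps B=0 W=1
Move 7: B@(3,3) -> caps B=0 W=1
Move 8: W@(1,3) -> caps B=0 W=1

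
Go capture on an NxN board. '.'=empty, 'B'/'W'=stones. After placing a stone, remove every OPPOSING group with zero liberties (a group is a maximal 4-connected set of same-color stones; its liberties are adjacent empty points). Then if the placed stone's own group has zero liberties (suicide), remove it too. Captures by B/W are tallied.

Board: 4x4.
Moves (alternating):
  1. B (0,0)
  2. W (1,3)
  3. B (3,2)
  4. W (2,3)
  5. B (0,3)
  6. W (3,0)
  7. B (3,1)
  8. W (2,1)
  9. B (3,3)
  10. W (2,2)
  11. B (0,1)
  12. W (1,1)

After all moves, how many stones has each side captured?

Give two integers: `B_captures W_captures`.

Answer: 0 3

Derivation:
Move 1: B@(0,0) -> caps B=0 W=0
Move 2: W@(1,3) -> caps B=0 W=0
Move 3: B@(3,2) -> caps B=0 W=0
Move 4: W@(2,3) -> caps B=0 W=0
Move 5: B@(0,3) -> caps B=0 W=0
Move 6: W@(3,0) -> caps B=0 W=0
Move 7: B@(3,1) -> caps B=0 W=0
Move 8: W@(2,1) -> caps B=0 W=0
Move 9: B@(3,3) -> caps B=0 W=0
Move 10: W@(2,2) -> caps B=0 W=3
Move 11: B@(0,1) -> caps B=0 W=3
Move 12: W@(1,1) -> caps B=0 W=3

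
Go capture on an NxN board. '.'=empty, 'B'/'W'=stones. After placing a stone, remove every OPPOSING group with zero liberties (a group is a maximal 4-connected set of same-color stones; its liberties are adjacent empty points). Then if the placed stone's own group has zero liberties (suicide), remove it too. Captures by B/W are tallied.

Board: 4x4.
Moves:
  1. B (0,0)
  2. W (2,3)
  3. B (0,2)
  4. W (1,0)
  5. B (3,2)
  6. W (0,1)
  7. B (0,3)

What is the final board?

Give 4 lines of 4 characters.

Move 1: B@(0,0) -> caps B=0 W=0
Move 2: W@(2,3) -> caps B=0 W=0
Move 3: B@(0,2) -> caps B=0 W=0
Move 4: W@(1,0) -> caps B=0 W=0
Move 5: B@(3,2) -> caps B=0 W=0
Move 6: W@(0,1) -> caps B=0 W=1
Move 7: B@(0,3) -> caps B=0 W=1

Answer: .WBB
W...
...W
..B.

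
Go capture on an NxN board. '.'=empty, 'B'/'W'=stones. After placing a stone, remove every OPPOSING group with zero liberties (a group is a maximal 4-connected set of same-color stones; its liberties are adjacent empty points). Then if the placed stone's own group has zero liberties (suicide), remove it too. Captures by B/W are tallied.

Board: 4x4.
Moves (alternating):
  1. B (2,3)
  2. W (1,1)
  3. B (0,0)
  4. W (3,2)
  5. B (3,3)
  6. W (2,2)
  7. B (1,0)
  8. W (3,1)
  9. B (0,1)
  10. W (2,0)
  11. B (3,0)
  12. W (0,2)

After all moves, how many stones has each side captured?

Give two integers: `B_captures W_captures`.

Answer: 0 3

Derivation:
Move 1: B@(2,3) -> caps B=0 W=0
Move 2: W@(1,1) -> caps B=0 W=0
Move 3: B@(0,0) -> caps B=0 W=0
Move 4: W@(3,2) -> caps B=0 W=0
Move 5: B@(3,3) -> caps B=0 W=0
Move 6: W@(2,2) -> caps B=0 W=0
Move 7: B@(1,0) -> caps B=0 W=0
Move 8: W@(3,1) -> caps B=0 W=0
Move 9: B@(0,1) -> caps B=0 W=0
Move 10: W@(2,0) -> caps B=0 W=0
Move 11: B@(3,0) -> caps B=0 W=0
Move 12: W@(0,2) -> caps B=0 W=3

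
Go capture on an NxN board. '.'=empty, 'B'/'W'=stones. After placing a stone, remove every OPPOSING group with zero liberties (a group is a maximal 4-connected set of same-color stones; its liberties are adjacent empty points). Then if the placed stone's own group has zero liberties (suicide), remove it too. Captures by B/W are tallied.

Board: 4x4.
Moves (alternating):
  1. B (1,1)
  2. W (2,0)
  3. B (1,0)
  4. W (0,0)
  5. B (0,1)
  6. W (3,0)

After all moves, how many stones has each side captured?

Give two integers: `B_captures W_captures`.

Answer: 1 0

Derivation:
Move 1: B@(1,1) -> caps B=0 W=0
Move 2: W@(2,0) -> caps B=0 W=0
Move 3: B@(1,0) -> caps B=0 W=0
Move 4: W@(0,0) -> caps B=0 W=0
Move 5: B@(0,1) -> caps B=1 W=0
Move 6: W@(3,0) -> caps B=1 W=0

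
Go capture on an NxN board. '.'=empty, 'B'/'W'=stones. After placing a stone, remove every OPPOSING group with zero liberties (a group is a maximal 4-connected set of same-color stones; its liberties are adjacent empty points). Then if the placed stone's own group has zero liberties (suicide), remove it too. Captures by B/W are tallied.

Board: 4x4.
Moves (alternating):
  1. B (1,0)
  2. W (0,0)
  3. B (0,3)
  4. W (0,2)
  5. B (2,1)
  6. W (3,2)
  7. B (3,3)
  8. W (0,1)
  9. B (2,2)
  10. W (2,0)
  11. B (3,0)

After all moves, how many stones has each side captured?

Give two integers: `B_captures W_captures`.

Answer: 1 0

Derivation:
Move 1: B@(1,0) -> caps B=0 W=0
Move 2: W@(0,0) -> caps B=0 W=0
Move 3: B@(0,3) -> caps B=0 W=0
Move 4: W@(0,2) -> caps B=0 W=0
Move 5: B@(2,1) -> caps B=0 W=0
Move 6: W@(3,2) -> caps B=0 W=0
Move 7: B@(3,3) -> caps B=0 W=0
Move 8: W@(0,1) -> caps B=0 W=0
Move 9: B@(2,2) -> caps B=0 W=0
Move 10: W@(2,0) -> caps B=0 W=0
Move 11: B@(3,0) -> caps B=1 W=0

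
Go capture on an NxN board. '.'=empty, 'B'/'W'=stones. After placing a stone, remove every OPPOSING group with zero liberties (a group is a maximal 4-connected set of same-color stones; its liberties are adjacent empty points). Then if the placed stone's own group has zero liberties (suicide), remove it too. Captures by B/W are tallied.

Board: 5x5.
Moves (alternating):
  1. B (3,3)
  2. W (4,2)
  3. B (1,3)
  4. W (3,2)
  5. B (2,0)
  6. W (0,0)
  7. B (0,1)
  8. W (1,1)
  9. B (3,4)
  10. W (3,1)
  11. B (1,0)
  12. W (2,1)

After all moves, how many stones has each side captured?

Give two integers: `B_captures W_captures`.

Move 1: B@(3,3) -> caps B=0 W=0
Move 2: W@(4,2) -> caps B=0 W=0
Move 3: B@(1,3) -> caps B=0 W=0
Move 4: W@(3,2) -> caps B=0 W=0
Move 5: B@(2,0) -> caps B=0 W=0
Move 6: W@(0,0) -> caps B=0 W=0
Move 7: B@(0,1) -> caps B=0 W=0
Move 8: W@(1,1) -> caps B=0 W=0
Move 9: B@(3,4) -> caps B=0 W=0
Move 10: W@(3,1) -> caps B=0 W=0
Move 11: B@(1,0) -> caps B=1 W=0
Move 12: W@(2,1) -> caps B=1 W=0

Answer: 1 0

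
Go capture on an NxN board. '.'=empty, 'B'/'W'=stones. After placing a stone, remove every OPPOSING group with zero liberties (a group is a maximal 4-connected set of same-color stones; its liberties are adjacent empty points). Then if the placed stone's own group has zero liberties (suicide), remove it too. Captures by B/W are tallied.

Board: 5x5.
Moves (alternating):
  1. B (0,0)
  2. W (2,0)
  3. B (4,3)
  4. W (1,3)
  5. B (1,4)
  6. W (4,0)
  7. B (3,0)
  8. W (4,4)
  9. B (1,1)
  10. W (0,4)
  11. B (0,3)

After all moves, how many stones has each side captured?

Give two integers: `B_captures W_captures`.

Move 1: B@(0,0) -> caps B=0 W=0
Move 2: W@(2,0) -> caps B=0 W=0
Move 3: B@(4,3) -> caps B=0 W=0
Move 4: W@(1,3) -> caps B=0 W=0
Move 5: B@(1,4) -> caps B=0 W=0
Move 6: W@(4,0) -> caps B=0 W=0
Move 7: B@(3,0) -> caps B=0 W=0
Move 8: W@(4,4) -> caps B=0 W=0
Move 9: B@(1,1) -> caps B=0 W=0
Move 10: W@(0,4) -> caps B=0 W=0
Move 11: B@(0,3) -> caps B=1 W=0

Answer: 1 0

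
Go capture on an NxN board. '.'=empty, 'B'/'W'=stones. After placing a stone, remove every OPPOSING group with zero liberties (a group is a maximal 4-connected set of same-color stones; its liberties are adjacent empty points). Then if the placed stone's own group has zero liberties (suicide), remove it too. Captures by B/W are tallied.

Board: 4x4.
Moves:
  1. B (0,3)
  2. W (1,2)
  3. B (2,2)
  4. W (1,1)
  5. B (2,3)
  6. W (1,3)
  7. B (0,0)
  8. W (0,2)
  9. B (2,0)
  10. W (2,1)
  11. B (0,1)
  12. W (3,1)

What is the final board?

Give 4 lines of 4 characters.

Move 1: B@(0,3) -> caps B=0 W=0
Move 2: W@(1,2) -> caps B=0 W=0
Move 3: B@(2,2) -> caps B=0 W=0
Move 4: W@(1,1) -> caps B=0 W=0
Move 5: B@(2,3) -> caps B=0 W=0
Move 6: W@(1,3) -> caps B=0 W=0
Move 7: B@(0,0) -> caps B=0 W=0
Move 8: W@(0,2) -> caps B=0 W=1
Move 9: B@(2,0) -> caps B=0 W=1
Move 10: W@(2,1) -> caps B=0 W=1
Move 11: B@(0,1) -> caps B=0 W=1
Move 12: W@(3,1) -> caps B=0 W=1

Answer: BBW.
.WWW
BWBB
.W..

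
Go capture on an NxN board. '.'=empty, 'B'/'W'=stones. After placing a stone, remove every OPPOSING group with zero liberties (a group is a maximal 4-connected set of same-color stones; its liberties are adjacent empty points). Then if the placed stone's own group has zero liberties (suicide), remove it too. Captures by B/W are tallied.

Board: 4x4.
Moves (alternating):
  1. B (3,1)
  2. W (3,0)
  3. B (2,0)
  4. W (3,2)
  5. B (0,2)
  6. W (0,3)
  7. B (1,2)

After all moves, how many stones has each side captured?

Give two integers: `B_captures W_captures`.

Answer: 1 0

Derivation:
Move 1: B@(3,1) -> caps B=0 W=0
Move 2: W@(3,0) -> caps B=0 W=0
Move 3: B@(2,0) -> caps B=1 W=0
Move 4: W@(3,2) -> caps B=1 W=0
Move 5: B@(0,2) -> caps B=1 W=0
Move 6: W@(0,3) -> caps B=1 W=0
Move 7: B@(1,2) -> caps B=1 W=0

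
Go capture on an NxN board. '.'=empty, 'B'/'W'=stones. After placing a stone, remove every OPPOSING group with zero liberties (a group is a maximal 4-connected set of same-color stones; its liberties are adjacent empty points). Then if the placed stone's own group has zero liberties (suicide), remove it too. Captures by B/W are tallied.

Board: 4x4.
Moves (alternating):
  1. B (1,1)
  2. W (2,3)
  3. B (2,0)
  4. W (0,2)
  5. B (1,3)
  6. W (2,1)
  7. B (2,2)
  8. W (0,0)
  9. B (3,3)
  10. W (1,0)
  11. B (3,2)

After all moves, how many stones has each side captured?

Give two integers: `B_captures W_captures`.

Answer: 1 0

Derivation:
Move 1: B@(1,1) -> caps B=0 W=0
Move 2: W@(2,3) -> caps B=0 W=0
Move 3: B@(2,0) -> caps B=0 W=0
Move 4: W@(0,2) -> caps B=0 W=0
Move 5: B@(1,3) -> caps B=0 W=0
Move 6: W@(2,1) -> caps B=0 W=0
Move 7: B@(2,2) -> caps B=0 W=0
Move 8: W@(0,0) -> caps B=0 W=0
Move 9: B@(3,3) -> caps B=1 W=0
Move 10: W@(1,0) -> caps B=1 W=0
Move 11: B@(3,2) -> caps B=1 W=0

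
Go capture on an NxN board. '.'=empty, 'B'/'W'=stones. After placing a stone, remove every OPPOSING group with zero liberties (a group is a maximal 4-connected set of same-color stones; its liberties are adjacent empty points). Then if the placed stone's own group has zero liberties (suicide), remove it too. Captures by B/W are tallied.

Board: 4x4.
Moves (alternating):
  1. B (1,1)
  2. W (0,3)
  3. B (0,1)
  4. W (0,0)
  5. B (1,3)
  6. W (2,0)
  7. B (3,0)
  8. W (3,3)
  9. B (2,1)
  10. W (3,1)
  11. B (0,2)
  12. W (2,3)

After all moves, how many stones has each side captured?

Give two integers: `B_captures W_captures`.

Move 1: B@(1,1) -> caps B=0 W=0
Move 2: W@(0,3) -> caps B=0 W=0
Move 3: B@(0,1) -> caps B=0 W=0
Move 4: W@(0,0) -> caps B=0 W=0
Move 5: B@(1,3) -> caps B=0 W=0
Move 6: W@(2,0) -> caps B=0 W=0
Move 7: B@(3,0) -> caps B=0 W=0
Move 8: W@(3,3) -> caps B=0 W=0
Move 9: B@(2,1) -> caps B=0 W=0
Move 10: W@(3,1) -> caps B=0 W=1
Move 11: B@(0,2) -> caps B=1 W=1
Move 12: W@(2,3) -> caps B=1 W=1

Answer: 1 1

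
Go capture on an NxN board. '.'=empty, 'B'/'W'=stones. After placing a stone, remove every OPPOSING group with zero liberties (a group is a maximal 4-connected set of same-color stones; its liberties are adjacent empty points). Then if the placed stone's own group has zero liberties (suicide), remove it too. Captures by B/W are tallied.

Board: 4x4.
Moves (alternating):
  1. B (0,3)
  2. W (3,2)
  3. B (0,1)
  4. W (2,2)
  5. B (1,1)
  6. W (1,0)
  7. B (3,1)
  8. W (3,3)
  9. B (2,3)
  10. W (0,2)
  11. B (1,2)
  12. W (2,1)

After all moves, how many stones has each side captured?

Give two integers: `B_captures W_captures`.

Move 1: B@(0,3) -> caps B=0 W=0
Move 2: W@(3,2) -> caps B=0 W=0
Move 3: B@(0,1) -> caps B=0 W=0
Move 4: W@(2,2) -> caps B=0 W=0
Move 5: B@(1,1) -> caps B=0 W=0
Move 6: W@(1,0) -> caps B=0 W=0
Move 7: B@(3,1) -> caps B=0 W=0
Move 8: W@(3,3) -> caps B=0 W=0
Move 9: B@(2,3) -> caps B=0 W=0
Move 10: W@(0,2) -> caps B=0 W=0
Move 11: B@(1,2) -> caps B=1 W=0
Move 12: W@(2,1) -> caps B=1 W=0

Answer: 1 0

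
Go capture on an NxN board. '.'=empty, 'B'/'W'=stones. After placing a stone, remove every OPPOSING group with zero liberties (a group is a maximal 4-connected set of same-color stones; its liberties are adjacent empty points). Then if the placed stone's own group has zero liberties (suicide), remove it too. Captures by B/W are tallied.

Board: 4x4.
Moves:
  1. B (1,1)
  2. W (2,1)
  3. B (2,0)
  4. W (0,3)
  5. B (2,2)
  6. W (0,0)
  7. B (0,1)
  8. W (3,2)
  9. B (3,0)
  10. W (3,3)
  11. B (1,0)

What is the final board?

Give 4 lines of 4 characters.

Answer: .B.W
BB..
BWB.
B.WW

Derivation:
Move 1: B@(1,1) -> caps B=0 W=0
Move 2: W@(2,1) -> caps B=0 W=0
Move 3: B@(2,0) -> caps B=0 W=0
Move 4: W@(0,3) -> caps B=0 W=0
Move 5: B@(2,2) -> caps B=0 W=0
Move 6: W@(0,0) -> caps B=0 W=0
Move 7: B@(0,1) -> caps B=0 W=0
Move 8: W@(3,2) -> caps B=0 W=0
Move 9: B@(3,0) -> caps B=0 W=0
Move 10: W@(3,3) -> caps B=0 W=0
Move 11: B@(1,0) -> caps B=1 W=0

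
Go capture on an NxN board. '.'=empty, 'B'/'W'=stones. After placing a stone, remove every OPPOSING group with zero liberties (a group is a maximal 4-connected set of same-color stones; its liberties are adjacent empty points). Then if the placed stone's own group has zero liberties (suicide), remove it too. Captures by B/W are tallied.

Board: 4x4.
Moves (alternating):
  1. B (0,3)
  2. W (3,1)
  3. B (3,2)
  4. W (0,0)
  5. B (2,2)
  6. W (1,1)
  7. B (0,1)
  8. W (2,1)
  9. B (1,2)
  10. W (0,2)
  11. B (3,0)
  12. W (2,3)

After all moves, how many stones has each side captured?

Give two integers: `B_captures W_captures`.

Answer: 0 1

Derivation:
Move 1: B@(0,3) -> caps B=0 W=0
Move 2: W@(3,1) -> caps B=0 W=0
Move 3: B@(3,2) -> caps B=0 W=0
Move 4: W@(0,0) -> caps B=0 W=0
Move 5: B@(2,2) -> caps B=0 W=0
Move 6: W@(1,1) -> caps B=0 W=0
Move 7: B@(0,1) -> caps B=0 W=0
Move 8: W@(2,1) -> caps B=0 W=0
Move 9: B@(1,2) -> caps B=0 W=0
Move 10: W@(0,2) -> caps B=0 W=1
Move 11: B@(3,0) -> caps B=0 W=1
Move 12: W@(2,3) -> caps B=0 W=1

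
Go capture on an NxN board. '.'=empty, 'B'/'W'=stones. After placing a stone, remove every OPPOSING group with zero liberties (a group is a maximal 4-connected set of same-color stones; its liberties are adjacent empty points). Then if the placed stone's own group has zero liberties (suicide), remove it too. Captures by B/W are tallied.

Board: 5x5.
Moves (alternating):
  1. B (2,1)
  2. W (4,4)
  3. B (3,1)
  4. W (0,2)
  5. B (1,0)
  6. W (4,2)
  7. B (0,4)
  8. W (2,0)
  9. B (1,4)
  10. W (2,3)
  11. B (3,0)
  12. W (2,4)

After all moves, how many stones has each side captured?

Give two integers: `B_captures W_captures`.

Answer: 1 0

Derivation:
Move 1: B@(2,1) -> caps B=0 W=0
Move 2: W@(4,4) -> caps B=0 W=0
Move 3: B@(3,1) -> caps B=0 W=0
Move 4: W@(0,2) -> caps B=0 W=0
Move 5: B@(1,0) -> caps B=0 W=0
Move 6: W@(4,2) -> caps B=0 W=0
Move 7: B@(0,4) -> caps B=0 W=0
Move 8: W@(2,0) -> caps B=0 W=0
Move 9: B@(1,4) -> caps B=0 W=0
Move 10: W@(2,3) -> caps B=0 W=0
Move 11: B@(3,0) -> caps B=1 W=0
Move 12: W@(2,4) -> caps B=1 W=0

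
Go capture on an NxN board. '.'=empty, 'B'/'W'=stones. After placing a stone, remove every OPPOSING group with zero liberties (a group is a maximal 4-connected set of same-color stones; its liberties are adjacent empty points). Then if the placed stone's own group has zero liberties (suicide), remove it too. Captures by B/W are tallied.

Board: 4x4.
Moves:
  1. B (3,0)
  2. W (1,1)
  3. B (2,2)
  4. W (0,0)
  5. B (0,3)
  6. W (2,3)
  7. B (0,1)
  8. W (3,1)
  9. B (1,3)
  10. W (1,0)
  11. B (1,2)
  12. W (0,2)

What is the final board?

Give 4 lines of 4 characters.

Answer: W.WB
WWBB
..BW
BW..

Derivation:
Move 1: B@(3,0) -> caps B=0 W=0
Move 2: W@(1,1) -> caps B=0 W=0
Move 3: B@(2,2) -> caps B=0 W=0
Move 4: W@(0,0) -> caps B=0 W=0
Move 5: B@(0,3) -> caps B=0 W=0
Move 6: W@(2,3) -> caps B=0 W=0
Move 7: B@(0,1) -> caps B=0 W=0
Move 8: W@(3,1) -> caps B=0 W=0
Move 9: B@(1,3) -> caps B=0 W=0
Move 10: W@(1,0) -> caps B=0 W=0
Move 11: B@(1,2) -> caps B=0 W=0
Move 12: W@(0,2) -> caps B=0 W=1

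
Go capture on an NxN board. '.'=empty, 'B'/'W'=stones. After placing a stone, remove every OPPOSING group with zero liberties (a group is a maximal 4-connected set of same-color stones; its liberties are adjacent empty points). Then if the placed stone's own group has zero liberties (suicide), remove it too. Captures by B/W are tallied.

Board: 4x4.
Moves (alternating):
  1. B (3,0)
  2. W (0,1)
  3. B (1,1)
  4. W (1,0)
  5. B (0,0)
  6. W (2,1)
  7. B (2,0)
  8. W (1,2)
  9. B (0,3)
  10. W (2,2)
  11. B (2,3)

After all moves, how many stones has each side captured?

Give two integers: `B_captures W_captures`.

Move 1: B@(3,0) -> caps B=0 W=0
Move 2: W@(0,1) -> caps B=0 W=0
Move 3: B@(1,1) -> caps B=0 W=0
Move 4: W@(1,0) -> caps B=0 W=0
Move 5: B@(0,0) -> caps B=0 W=0
Move 6: W@(2,1) -> caps B=0 W=0
Move 7: B@(2,0) -> caps B=0 W=0
Move 8: W@(1,2) -> caps B=0 W=1
Move 9: B@(0,3) -> caps B=0 W=1
Move 10: W@(2,2) -> caps B=0 W=1
Move 11: B@(2,3) -> caps B=0 W=1

Answer: 0 1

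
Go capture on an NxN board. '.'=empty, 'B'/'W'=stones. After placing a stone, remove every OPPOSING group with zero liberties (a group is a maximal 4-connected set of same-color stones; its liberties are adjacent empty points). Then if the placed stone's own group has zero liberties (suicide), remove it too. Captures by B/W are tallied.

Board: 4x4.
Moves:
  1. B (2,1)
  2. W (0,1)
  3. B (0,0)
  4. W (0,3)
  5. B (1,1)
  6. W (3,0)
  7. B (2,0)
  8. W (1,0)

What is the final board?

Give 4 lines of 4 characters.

Move 1: B@(2,1) -> caps B=0 W=0
Move 2: W@(0,1) -> caps B=0 W=0
Move 3: B@(0,0) -> caps B=0 W=0
Move 4: W@(0,3) -> caps B=0 W=0
Move 5: B@(1,1) -> caps B=0 W=0
Move 6: W@(3,0) -> caps B=0 W=0
Move 7: B@(2,0) -> caps B=0 W=0
Move 8: W@(1,0) -> caps B=0 W=1

Answer: .W.W
WB..
BB..
W...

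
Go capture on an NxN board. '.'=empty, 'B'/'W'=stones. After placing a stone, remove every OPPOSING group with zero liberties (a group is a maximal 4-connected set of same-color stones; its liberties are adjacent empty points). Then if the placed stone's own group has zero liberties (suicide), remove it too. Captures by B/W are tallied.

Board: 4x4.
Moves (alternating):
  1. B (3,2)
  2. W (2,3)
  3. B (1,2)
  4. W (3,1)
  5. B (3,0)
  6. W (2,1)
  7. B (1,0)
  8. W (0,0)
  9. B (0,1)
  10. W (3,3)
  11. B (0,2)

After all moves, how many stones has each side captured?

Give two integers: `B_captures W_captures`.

Answer: 1 0

Derivation:
Move 1: B@(3,2) -> caps B=0 W=0
Move 2: W@(2,3) -> caps B=0 W=0
Move 3: B@(1,2) -> caps B=0 W=0
Move 4: W@(3,1) -> caps B=0 W=0
Move 5: B@(3,0) -> caps B=0 W=0
Move 6: W@(2,1) -> caps B=0 W=0
Move 7: B@(1,0) -> caps B=0 W=0
Move 8: W@(0,0) -> caps B=0 W=0
Move 9: B@(0,1) -> caps B=1 W=0
Move 10: W@(3,3) -> caps B=1 W=0
Move 11: B@(0,2) -> caps B=1 W=0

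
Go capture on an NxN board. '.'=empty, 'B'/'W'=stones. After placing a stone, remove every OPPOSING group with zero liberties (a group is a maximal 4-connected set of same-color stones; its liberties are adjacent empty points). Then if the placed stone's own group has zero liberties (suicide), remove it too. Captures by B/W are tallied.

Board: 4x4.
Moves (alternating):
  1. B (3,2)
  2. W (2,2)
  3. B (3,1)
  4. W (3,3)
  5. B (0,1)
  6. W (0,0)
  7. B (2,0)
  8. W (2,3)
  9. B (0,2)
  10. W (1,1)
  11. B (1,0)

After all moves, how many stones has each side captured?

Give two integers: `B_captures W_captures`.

Move 1: B@(3,2) -> caps B=0 W=0
Move 2: W@(2,2) -> caps B=0 W=0
Move 3: B@(3,1) -> caps B=0 W=0
Move 4: W@(3,3) -> caps B=0 W=0
Move 5: B@(0,1) -> caps B=0 W=0
Move 6: W@(0,0) -> caps B=0 W=0
Move 7: B@(2,0) -> caps B=0 W=0
Move 8: W@(2,3) -> caps B=0 W=0
Move 9: B@(0,2) -> caps B=0 W=0
Move 10: W@(1,1) -> caps B=0 W=0
Move 11: B@(1,0) -> caps B=1 W=0

Answer: 1 0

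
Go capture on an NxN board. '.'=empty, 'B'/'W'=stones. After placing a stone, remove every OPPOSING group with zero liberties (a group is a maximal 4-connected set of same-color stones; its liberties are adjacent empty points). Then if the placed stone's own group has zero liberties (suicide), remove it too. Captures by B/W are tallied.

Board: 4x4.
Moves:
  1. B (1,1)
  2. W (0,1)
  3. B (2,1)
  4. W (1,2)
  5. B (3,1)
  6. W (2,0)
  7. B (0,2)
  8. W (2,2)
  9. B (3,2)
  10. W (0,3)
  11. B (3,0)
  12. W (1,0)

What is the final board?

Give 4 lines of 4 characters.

Move 1: B@(1,1) -> caps B=0 W=0
Move 2: W@(0,1) -> caps B=0 W=0
Move 3: B@(2,1) -> caps B=0 W=0
Move 4: W@(1,2) -> caps B=0 W=0
Move 5: B@(3,1) -> caps B=0 W=0
Move 6: W@(2,0) -> caps B=0 W=0
Move 7: B@(0,2) -> caps B=0 W=0
Move 8: W@(2,2) -> caps B=0 W=0
Move 9: B@(3,2) -> caps B=0 W=0
Move 10: W@(0,3) -> caps B=0 W=1
Move 11: B@(3,0) -> caps B=0 W=1
Move 12: W@(1,0) -> caps B=0 W=1

Answer: .W.W
WBW.
WBW.
BBB.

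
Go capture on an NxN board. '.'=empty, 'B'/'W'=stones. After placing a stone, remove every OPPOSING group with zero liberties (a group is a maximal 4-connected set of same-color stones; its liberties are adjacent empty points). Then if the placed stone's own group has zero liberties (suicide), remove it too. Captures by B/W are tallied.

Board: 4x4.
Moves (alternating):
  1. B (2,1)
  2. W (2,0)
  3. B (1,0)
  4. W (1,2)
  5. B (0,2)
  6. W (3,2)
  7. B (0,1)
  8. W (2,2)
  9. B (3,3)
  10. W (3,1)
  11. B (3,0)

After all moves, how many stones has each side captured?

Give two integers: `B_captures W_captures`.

Move 1: B@(2,1) -> caps B=0 W=0
Move 2: W@(2,0) -> caps B=0 W=0
Move 3: B@(1,0) -> caps B=0 W=0
Move 4: W@(1,2) -> caps B=0 W=0
Move 5: B@(0,2) -> caps B=0 W=0
Move 6: W@(3,2) -> caps B=0 W=0
Move 7: B@(0,1) -> caps B=0 W=0
Move 8: W@(2,2) -> caps B=0 W=0
Move 9: B@(3,3) -> caps B=0 W=0
Move 10: W@(3,1) -> caps B=0 W=0
Move 11: B@(3,0) -> caps B=1 W=0

Answer: 1 0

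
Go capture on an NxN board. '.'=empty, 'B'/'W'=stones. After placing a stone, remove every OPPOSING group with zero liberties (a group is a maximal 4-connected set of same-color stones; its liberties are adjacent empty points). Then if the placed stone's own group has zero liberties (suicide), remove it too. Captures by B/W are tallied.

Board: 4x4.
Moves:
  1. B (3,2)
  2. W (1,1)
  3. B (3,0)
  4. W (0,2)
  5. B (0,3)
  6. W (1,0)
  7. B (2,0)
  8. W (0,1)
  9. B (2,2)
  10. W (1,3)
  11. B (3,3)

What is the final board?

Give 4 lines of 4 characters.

Answer: .WW.
WW.W
B.B.
B.BB

Derivation:
Move 1: B@(3,2) -> caps B=0 W=0
Move 2: W@(1,1) -> caps B=0 W=0
Move 3: B@(3,0) -> caps B=0 W=0
Move 4: W@(0,2) -> caps B=0 W=0
Move 5: B@(0,3) -> caps B=0 W=0
Move 6: W@(1,0) -> caps B=0 W=0
Move 7: B@(2,0) -> caps B=0 W=0
Move 8: W@(0,1) -> caps B=0 W=0
Move 9: B@(2,2) -> caps B=0 W=0
Move 10: W@(1,3) -> caps B=0 W=1
Move 11: B@(3,3) -> caps B=0 W=1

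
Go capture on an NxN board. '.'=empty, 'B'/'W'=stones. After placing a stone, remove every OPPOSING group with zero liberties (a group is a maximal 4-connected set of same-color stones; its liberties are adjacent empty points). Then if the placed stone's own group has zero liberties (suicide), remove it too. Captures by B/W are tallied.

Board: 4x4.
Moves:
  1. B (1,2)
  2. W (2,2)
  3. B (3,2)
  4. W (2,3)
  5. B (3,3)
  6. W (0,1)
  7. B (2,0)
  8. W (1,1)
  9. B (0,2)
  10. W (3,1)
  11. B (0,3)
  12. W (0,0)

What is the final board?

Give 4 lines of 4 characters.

Answer: WWBB
.WB.
B.WW
.W..

Derivation:
Move 1: B@(1,2) -> caps B=0 W=0
Move 2: W@(2,2) -> caps B=0 W=0
Move 3: B@(3,2) -> caps B=0 W=0
Move 4: W@(2,3) -> caps B=0 W=0
Move 5: B@(3,3) -> caps B=0 W=0
Move 6: W@(0,1) -> caps B=0 W=0
Move 7: B@(2,0) -> caps B=0 W=0
Move 8: W@(1,1) -> caps B=0 W=0
Move 9: B@(0,2) -> caps B=0 W=0
Move 10: W@(3,1) -> caps B=0 W=2
Move 11: B@(0,3) -> caps B=0 W=2
Move 12: W@(0,0) -> caps B=0 W=2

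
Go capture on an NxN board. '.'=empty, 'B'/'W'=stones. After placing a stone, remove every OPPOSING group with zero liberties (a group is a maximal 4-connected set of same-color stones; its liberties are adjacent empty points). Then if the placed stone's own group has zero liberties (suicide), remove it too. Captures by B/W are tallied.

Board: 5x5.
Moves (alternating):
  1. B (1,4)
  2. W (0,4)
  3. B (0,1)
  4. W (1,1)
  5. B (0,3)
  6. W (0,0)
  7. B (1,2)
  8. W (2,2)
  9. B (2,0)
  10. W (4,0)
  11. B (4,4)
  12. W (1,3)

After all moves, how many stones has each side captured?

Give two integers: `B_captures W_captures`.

Move 1: B@(1,4) -> caps B=0 W=0
Move 2: W@(0,4) -> caps B=0 W=0
Move 3: B@(0,1) -> caps B=0 W=0
Move 4: W@(1,1) -> caps B=0 W=0
Move 5: B@(0,3) -> caps B=1 W=0
Move 6: W@(0,0) -> caps B=1 W=0
Move 7: B@(1,2) -> caps B=1 W=0
Move 8: W@(2,2) -> caps B=1 W=0
Move 9: B@(2,0) -> caps B=1 W=0
Move 10: W@(4,0) -> caps B=1 W=0
Move 11: B@(4,4) -> caps B=1 W=0
Move 12: W@(1,3) -> caps B=1 W=0

Answer: 1 0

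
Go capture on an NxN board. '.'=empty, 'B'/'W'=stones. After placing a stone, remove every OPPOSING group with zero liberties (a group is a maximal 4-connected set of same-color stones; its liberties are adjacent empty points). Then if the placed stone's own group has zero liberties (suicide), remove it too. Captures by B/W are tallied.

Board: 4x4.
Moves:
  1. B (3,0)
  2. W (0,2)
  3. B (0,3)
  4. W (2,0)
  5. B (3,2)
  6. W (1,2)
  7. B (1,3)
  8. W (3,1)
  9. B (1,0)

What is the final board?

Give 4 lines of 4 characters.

Move 1: B@(3,0) -> caps B=0 W=0
Move 2: W@(0,2) -> caps B=0 W=0
Move 3: B@(0,3) -> caps B=0 W=0
Move 4: W@(2,0) -> caps B=0 W=0
Move 5: B@(3,2) -> caps B=0 W=0
Move 6: W@(1,2) -> caps B=0 W=0
Move 7: B@(1,3) -> caps B=0 W=0
Move 8: W@(3,1) -> caps B=0 W=1
Move 9: B@(1,0) -> caps B=0 W=1

Answer: ..WB
B.WB
W...
.WB.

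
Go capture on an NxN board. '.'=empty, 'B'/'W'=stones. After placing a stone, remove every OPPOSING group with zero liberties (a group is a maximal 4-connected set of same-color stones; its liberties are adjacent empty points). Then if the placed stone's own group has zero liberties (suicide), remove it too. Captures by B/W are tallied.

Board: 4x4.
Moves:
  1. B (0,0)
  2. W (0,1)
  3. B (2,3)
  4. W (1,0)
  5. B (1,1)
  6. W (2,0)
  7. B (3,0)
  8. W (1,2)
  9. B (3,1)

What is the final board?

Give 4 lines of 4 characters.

Answer: .W..
WBW.
W..B
BB..

Derivation:
Move 1: B@(0,0) -> caps B=0 W=0
Move 2: W@(0,1) -> caps B=0 W=0
Move 3: B@(2,3) -> caps B=0 W=0
Move 4: W@(1,0) -> caps B=0 W=1
Move 5: B@(1,1) -> caps B=0 W=1
Move 6: W@(2,0) -> caps B=0 W=1
Move 7: B@(3,0) -> caps B=0 W=1
Move 8: W@(1,2) -> caps B=0 W=1
Move 9: B@(3,1) -> caps B=0 W=1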